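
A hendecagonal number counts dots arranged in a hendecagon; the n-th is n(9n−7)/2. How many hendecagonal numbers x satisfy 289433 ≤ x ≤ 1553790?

335

The n-th hendecagonal number is n(9n−7)/2.
Smallest index with value ≥ 289433: n = 254 (giving 289433).
Largest index with value ≤ 1553790: n = 588 (giving 1553790).
Indices 254 through 588: 335 terms.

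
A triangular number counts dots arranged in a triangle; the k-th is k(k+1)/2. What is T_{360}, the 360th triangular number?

64980

The 360th triangular number is n(n+1)/2 with n = 360.
360·361/2 = 129960/2 = 64980.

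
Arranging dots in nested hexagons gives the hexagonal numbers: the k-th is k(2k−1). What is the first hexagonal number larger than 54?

66

Solve n(2n−1) > 54 for integer n.
The largest n with value ≤ 54 is 5 (since 45 ≤ 54 < 66), so the first above is n = 6, value 66.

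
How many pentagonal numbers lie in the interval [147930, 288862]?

125

The n-th pentagonal number is n(3n−1)/2.
Smallest index with value ≥ 147930: n = 315 (giving 148680).
Largest index with value ≤ 288862: n = 439 (giving 288862).
Indices 315 through 439: 125 terms.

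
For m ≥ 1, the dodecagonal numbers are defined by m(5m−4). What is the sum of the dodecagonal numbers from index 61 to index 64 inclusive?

77150

Σ i(5i−4) = 5Σi² − 4Σi over i = 61..64.
Σi = 2080 − 1830 = 250 and Σi² = 89440 − 73810 = 15630.
5·15630 − 4·250 = 77150.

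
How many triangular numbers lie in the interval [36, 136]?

9

The n-th triangular number is n(n+1)/2.
Smallest index with value ≥ 36: n = 8 (giving 36).
Largest index with value ≤ 136: n = 16 (giving 136).
Indices 8 through 16: 9 terms.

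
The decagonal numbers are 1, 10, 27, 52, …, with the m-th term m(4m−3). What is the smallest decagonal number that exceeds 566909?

567385

Solve n(4n−3) > 566909 for integer n.
The largest n with value ≤ 566909 is 376 (since 564376 ≤ 566909 < 567385), so the first above is n = 377, value 567385.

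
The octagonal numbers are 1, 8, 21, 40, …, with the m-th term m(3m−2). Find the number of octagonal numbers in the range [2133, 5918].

18

The n-th octagonal number is n(3n−2).
Smallest index with value ≥ 2133: n = 27 (giving 2133).
Largest index with value ≤ 5918: n = 44 (giving 5720).
Indices 27 through 44: 18 terms.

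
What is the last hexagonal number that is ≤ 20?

Solve n(2n−1) ≤ 20 for integer n.
n = 3 gives 15 ≤ 20, while n = 4 gives 28 > 20; so the answer is 15.

15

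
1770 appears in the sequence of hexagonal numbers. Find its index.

30

Set n(2n−1) = 1770, giving 2n² − n − 1770 = 0.
The discriminant is 1 + 8·1770 = 14161, and √14161 = 119.
So n = (1 + 119) / 4 = 120/4 = 30.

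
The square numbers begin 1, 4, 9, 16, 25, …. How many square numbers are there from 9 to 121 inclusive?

The n-th square number is n².
Smallest index with value ≥ 9: n = 3 (giving 9).
Largest index with value ≤ 121: n = 11 (giving 121).
Indices 3 through 11: 9 terms.

9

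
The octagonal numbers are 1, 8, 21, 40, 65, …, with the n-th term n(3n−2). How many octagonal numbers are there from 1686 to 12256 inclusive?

40

The n-th octagonal number is n(3n−2).
Smallest index with value ≥ 1686: n = 25 (giving 1825).
Largest index with value ≤ 12256: n = 64 (giving 12160).
Indices 25 through 64: 40 terms.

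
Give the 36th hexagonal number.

The 36th hexagonal number is n(2n−1) with n = 36.
36·(2·36 − 1) = 36·71 = 2556.

2556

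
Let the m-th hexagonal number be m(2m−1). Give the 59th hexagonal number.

The 59th hexagonal number is n(2n−1) with n = 59.
59·(2·59 − 1) = 59·117 = 6903.

6903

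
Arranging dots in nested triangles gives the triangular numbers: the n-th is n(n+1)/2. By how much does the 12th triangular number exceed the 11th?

Consecutive triangular numbers differ by n: T_{12} − T_{11} = 12.

12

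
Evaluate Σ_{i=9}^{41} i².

Σ_{i=9}^{41} i² = 23821 − 204 = 23617.

23617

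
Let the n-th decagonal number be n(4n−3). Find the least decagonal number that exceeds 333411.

335530

Solve n(4n−3) > 333411 for integer n.
The largest n with value ≤ 333411 is 289 (since 333217 ≤ 333411 < 335530), so the first above is n = 290, value 335530.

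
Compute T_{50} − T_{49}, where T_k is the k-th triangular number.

Consecutive triangular numbers differ by n: T_{50} − T_{49} = 50.

50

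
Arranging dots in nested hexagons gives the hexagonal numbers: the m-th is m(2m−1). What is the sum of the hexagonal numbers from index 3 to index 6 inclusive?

154

Σ i(2i−1) = 2Σi² − Σi over i = 3..6.
Σi = 21 − 3 = 18 and Σi² = 91 − 5 = 86.
2·86 − 1·18 = 154.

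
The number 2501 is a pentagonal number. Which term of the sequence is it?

41

Set n(3n−1)/2 = 2501, giving 3n² − n − 5002 = 0.
So n = (1 + 245) / 6 = 246/6 = 41.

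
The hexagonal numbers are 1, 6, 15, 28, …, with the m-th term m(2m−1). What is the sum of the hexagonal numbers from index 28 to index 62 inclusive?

147315

Σ i(2i−1) = 2Σi² − Σi over i = 28..62.
Σi = 1953 − 378 = 1575 and Σi² = 81375 − 6930 = 74445.
2·74445 − 1·1575 = 147315.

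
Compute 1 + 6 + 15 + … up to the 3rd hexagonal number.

Σ i(2i−1) = 2Σi² − Σi over i = 1..3.
Σi = 6 and Σi² = 14.
2·14 − 1·6 = 22.

22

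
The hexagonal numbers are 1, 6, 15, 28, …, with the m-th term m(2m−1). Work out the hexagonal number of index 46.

The 46th hexagonal number is n(2n−1) with n = 46.
46·(2·46 − 1) = 46·91 = 4186.

4186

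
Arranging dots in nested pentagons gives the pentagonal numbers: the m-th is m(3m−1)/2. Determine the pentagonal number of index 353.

186737

353·(3·353 − 1)/2 = 353·1058/2 = 353·529 = 186737.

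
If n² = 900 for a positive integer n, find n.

We need n² = 900, so n = √900 = 30.

30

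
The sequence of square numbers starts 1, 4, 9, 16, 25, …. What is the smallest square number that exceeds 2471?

Solve n² > 2471 for integer n.
The largest n with value ≤ 2471 is 49 (since 2401 ≤ 2471 < 2500), so the first above is n = 50, value 2500.

2500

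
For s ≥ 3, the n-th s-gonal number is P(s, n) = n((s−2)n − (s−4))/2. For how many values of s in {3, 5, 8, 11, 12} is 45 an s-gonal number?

1

s = 3: P(3, 9) = 45. ✓
s = 5: P(5, 5) = 35 and P(5, 6) = 51; 45 is not s-gonal.
s = 8: P(8, 4) = 40 and P(8, 5) = 65; 45 is not s-gonal.
s = 11: P(11, 3) = 30 and P(11, 4) = 58; 45 is not s-gonal.
s = 12: P(12, 3) = 33 and P(12, 4) = 64; 45 is not s-gonal.
Hits: s ∈ {3} → 1.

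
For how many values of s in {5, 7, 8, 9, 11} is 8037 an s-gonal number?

1

s = 5: P(5, 73) = 7957 and P(5, 74) = 8177; 8037 is not s-gonal.
s = 7: P(7, 57) = 8037. ✓
s = 8: P(8, 52) = 8008 and P(8, 53) = 8321; 8037 is not s-gonal.
s = 9: P(9, 48) = 7944 and P(9, 49) = 8281; 8037 is not s-gonal.
s = 11: P(11, 42) = 7791 and P(11, 43) = 8170; 8037 is not s-gonal.
Hits: s ∈ {7} → 1.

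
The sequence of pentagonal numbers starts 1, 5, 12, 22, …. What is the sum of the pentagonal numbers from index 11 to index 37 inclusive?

Σ i(3i−1)/2 = (3Σi² − Σi) / 2 over i = 11..37.
Σi = 703 − 55 = 648 and Σi² = 17575 − 385 = 17190.
(3·17190 − 1·648) / 2 = 50922/2 = 25461.

25461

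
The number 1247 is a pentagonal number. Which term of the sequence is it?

Set n(3n−1)/2 = 1247, giving 3n² − n − 2494 = 0.
The discriminant is 1 + 24·1247 = 29929, and √29929 = 173.
So n = (1 + 173) / 6 = 174/6 = 29.
Check: 29·(3·29 − 1)/2 = 1247. ✓

29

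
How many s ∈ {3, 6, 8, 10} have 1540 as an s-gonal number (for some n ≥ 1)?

3

s = 3: P(3, 55) = 1540. ✓
s = 6: P(6, 28) = 1540. ✓
s = 8: P(8, 22) = 1408 and P(8, 23) = 1541; 1540 is not s-gonal.
s = 10: P(10, 20) = 1540. ✓
Hits: s ∈ {3, 6, 10} → 3.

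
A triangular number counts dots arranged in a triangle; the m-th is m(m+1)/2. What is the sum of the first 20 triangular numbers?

1540

Σ i(i+1)/2 = (Σi² + Σi) / 2 over i = 1..20.
Σi = 210 and Σi² = 2870.
(1·2870 + 1·210) / 2 = 3080/2 = 1540.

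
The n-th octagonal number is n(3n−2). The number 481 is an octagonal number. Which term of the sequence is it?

Set n(3n−2) = 481, giving 3n² − 2n − 481 = 0.
The discriminant is 4 + 12·481 = 5776, and √5776 = 76.
So n = (2 + 76) / 6 = 78/6 = 13.
Check: 13·(3·13 − 2) = 481. ✓

13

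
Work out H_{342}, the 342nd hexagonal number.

233586

The 342nd hexagonal number is n(2n−1) with n = 342.
342·(2·342 − 1) = 342·683 = 233586.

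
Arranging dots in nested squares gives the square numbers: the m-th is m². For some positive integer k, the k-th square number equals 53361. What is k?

231

We need n² = 53361, so n = √53361 = 231.
Check: 231² = 53361. ✓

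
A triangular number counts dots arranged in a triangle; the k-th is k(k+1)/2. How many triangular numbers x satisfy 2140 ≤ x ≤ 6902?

The n-th triangular number is n(n+1)/2.
Smallest index with value ≥ 2140: n = 65 (giving 2145).
Largest index with value ≤ 6902: n = 116 (giving 6786).
Indices 65 through 116: 52 terms.

52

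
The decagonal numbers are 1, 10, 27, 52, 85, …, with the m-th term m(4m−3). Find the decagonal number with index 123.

60147

The 123rd decagonal number is n(4n−3) with n = 123.
123·(4·123 − 3) = 123·489 = 60147.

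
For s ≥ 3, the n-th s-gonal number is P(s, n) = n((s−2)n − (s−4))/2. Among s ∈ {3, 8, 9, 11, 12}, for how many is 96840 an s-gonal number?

s = 3: P(3, 439) = 96580 and P(3, 440) = 97020; 96840 is not s-gonal.
s = 8: P(8, 180) = 96840. ✓
s = 9: P(9, 166) = 96031 and P(9, 167) = 97194; 96840 is not s-gonal.
s = 11: P(11, 147) = 96726 and P(11, 148) = 98050; 96840 is not s-gonal.
s = 12: P(12, 139) = 96049 and P(12, 140) = 97440; 96840 is not s-gonal.
Hits: s ∈ {8} → 1.

1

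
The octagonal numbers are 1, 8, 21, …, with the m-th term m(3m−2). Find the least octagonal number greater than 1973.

Solve n(3n−2) > 1973 for integer n.
The largest n with value ≤ 1973 is 25 (since 1825 ≤ 1973 < 1976), so the first above is n = 26, value 1976.

1976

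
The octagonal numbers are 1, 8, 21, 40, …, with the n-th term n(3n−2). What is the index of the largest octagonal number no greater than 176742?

243

Solve n(3n−2) ≤ 176742 for integer n.
n = 243 gives 176661 ≤ 176742, while n = 244 gives 178120 > 176742; so the answer is index 243.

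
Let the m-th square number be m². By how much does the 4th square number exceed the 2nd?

4² = 16 and 2² = 4.
Difference: 16 − 4 = 12.

12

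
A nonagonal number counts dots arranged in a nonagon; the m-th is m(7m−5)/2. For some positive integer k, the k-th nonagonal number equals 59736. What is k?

Set n(7n−5)/2 = 59736, giving 7n² − 5n − 119472 = 0.
The discriminant is 25 + 56·59736 = 3345241, and √3345241 = 1829.
So n = (5 + 1829) / 14 = 1834/14 = 131.

131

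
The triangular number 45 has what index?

9

Set n(n+1)/2 = 45, giving n² + n − 90 = 0.
So n = (-1 + 19) / 2 = 18/2 = 9.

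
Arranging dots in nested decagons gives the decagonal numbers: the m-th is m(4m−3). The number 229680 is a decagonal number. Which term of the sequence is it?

Set n(4n−3) = 229680, giving 4n² − 3n − 229680 = 0.
The discriminant is 9 + 16·229680 = 3674889, and √3674889 = 1917.
So n = (3 + 1917) / 8 = 1920/8 = 240.

240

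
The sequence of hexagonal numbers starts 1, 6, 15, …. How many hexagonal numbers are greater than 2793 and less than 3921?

7

The n-th hexagonal number is n(2n−1).
Smallest index with value > 2793: n = 38 (giving 2850).
Largest index with value < 3921: n = 44 (giving 3828).
Indices 38 through 44: 7 terms.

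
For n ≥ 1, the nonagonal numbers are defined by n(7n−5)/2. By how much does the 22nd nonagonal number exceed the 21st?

Consecutive nonagonal numbers differ by 7n − 6: here 7·22 − 6 = 148.

148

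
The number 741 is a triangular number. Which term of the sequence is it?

38

Set n(n+1)/2 = 741, giving n² + n − 1482 = 0.
So n = (-1 + 77) / 2 = 76/2 = 38.
Check: 38·39/2 = 741. ✓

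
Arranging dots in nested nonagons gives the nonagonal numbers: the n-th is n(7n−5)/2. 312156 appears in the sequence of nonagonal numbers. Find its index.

Set n(7n−5)/2 = 312156, giving 7n² − 5n − 624312 = 0.
The discriminant is 25 + 56·312156 = 17480761, and √17480761 = 4181.
So n = (5 + 4181) / 14 = 4186/14 = 299.

299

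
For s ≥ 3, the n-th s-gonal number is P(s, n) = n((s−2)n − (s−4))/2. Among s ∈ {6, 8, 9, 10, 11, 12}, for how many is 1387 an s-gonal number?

s = 6: P(6, 26) = 1326 and P(6, 27) = 1431; 1387 is not s-gonal.
s = 8: P(8, 21) = 1281 and P(8, 22) = 1408; 1387 is not s-gonal.
s = 9: P(9, 20) = 1350 and P(9, 21) = 1491; 1387 is not s-gonal.
s = 10: P(10, 19) = 1387. ✓
s = 11: P(11, 17) = 1241 and P(11, 18) = 1395; 1387 is not s-gonal.
s = 12: P(12, 17) = 1377 and P(12, 18) = 1548; 1387 is not s-gonal.
Hits: s ∈ {10} → 1.

1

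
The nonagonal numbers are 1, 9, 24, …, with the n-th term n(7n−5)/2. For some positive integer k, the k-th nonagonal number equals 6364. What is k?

43

Set n(7n−5)/2 = 6364, giving 7n² − 5n − 12728 = 0.
The discriminant is 25 + 56·6364 = 356409, and √356409 = 597.
So n = (5 + 597) / 14 = 602/14 = 43.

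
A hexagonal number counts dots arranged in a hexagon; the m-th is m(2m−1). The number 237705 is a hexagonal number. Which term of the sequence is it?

345

Set n(2n−1) = 237705, giving 2n² − n − 237705 = 0.
The discriminant is 1 + 8·237705 = 1901641, and √1901641 = 1379.
So n = (1 + 1379) / 4 = 1380/4 = 345.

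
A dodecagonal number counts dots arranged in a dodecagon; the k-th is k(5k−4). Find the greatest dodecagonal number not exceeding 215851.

Solve n(5n−4) ≤ 215851 for integer n.
n = 208 gives 215488 ≤ 215851, while n = 209 gives 217569 > 215851; so the answer is 215488.

215488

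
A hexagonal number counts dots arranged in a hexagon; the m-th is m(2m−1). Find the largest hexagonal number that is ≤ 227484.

Solve n(2n−1) ≤ 227484 for integer n.
n = 337 gives 226801 ≤ 227484, while n = 338 gives 228150 > 227484; so the answer is 226801.

226801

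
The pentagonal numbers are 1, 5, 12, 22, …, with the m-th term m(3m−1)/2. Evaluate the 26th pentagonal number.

1001

The 26th pentagonal number is n(3n−1)/2 with n = 26.
26·(3·26 − 1)/2 = 26·77/2 = 1001.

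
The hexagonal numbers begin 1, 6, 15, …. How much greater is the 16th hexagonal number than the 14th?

118

16·(2·16 − 1) = 496 and 14·(2·14 − 1) = 378.
Difference: 496 − 378 = 118.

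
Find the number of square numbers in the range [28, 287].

11

The n-th square number is n².
Smallest index with value ≥ 28: n = 6 (giving 36).
Largest index with value ≤ 287: n = 16 (giving 256).
Indices 6 through 16: 11 terms.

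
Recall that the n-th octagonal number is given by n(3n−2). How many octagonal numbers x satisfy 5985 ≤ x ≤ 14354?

The n-th octagonal number is n(3n−2).
Smallest index with value ≥ 5985: n = 45 (giving 5985).
Largest index with value ≤ 14354: n = 69 (giving 14145).
Indices 45 through 69: 25 terms.

25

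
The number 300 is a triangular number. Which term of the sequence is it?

24

Set n(n+1)/2 = 300, giving n² + n − 600 = 0.
So n = (-1 + 49) / 2 = 48/2 = 24.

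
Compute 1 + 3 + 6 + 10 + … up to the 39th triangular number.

Σ i(i+1)/2 = (Σi² + Σi) / 2 over i = 1..39.
Σi = 780 and Σi² = 20540.
(1·20540 + 1·780) / 2 = 21320/2 = 10660.

10660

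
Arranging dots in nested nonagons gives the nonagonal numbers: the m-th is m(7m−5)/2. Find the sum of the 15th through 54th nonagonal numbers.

181840

Σ i(7i−5)/2 = (7Σi² − 5Σi) / 2 over i = 15..54.
Σi = 1485 − 105 = 1380 and Σi² = 53955 − 1015 = 52940.
(7·52940 − 5·1380) / 2 = 363680/2 = 181840.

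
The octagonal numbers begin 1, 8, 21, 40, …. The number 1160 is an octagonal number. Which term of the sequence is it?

20

Set n(3n−2) = 1160, giving 3n² − 2n − 1160 = 0.
The discriminant is 4 + 12·1160 = 13924, and √13924 = 118.
So n = (2 + 118) / 6 = 120/6 = 20.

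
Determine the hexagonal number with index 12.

276

The 12th hexagonal number is n(2n−1) with n = 12.
12·(2·12 − 1) = 12·23 = 276.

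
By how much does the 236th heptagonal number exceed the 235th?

1176

Consecutive heptagonal numbers differ by 5n − 4: here 5·236 − 4 = 1176.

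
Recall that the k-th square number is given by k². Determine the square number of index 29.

841

29² = 841.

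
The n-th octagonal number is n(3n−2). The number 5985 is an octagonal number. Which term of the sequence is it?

45

Set n(3n−2) = 5985, giving 3n² − 2n − 5985 = 0.
The discriminant is 4 + 12·5985 = 71824, and √71824 = 268.
So n = (2 + 268) / 6 = 270/6 = 45.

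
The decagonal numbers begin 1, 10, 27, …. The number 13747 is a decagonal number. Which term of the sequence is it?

Set n(4n−3) = 13747, giving 4n² − 3n − 13747 = 0.
The discriminant is 9 + 16·13747 = 219961, and √219961 = 469.
So n = (3 + 469) / 8 = 472/8 = 59.
Check: 59·(4·59 − 3) = 13747. ✓

59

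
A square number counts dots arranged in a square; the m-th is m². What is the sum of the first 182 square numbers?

2026115

Σ_{i=1}^{182} i² = 182·183·365/6 = 2026115.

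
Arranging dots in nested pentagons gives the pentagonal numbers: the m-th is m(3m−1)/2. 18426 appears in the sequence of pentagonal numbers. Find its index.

111

Set n(3n−1)/2 = 18426, giving 3n² − n − 36852 = 0.
The discriminant is 1 + 24·18426 = 442225, and √442225 = 665.
So n = (1 + 665) / 6 = 666/6 = 111.
Check: 111·(3·111 − 1)/2 = 18426. ✓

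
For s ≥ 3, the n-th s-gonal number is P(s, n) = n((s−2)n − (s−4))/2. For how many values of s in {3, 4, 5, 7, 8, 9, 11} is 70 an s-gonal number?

1

s = 3: P(3, 11) = 66 and P(3, 12) = 78; 70 is not s-gonal.
s = 4: P(4, 8) = 64 and P(4, 9) = 81; 70 is not s-gonal.
s = 5: P(5, 7) = 70. ✓
s = 7: P(7, 5) = 55 and P(7, 6) = 81; 70 is not s-gonal.
s = 8: P(8, 5) = 65 and P(8, 6) = 96; 70 is not s-gonal.
s = 9: P(9, 4) = 46 and P(9, 5) = 75; 70 is not s-gonal.
s = 11: P(11, 4) = 58 and P(11, 5) = 95; 70 is not s-gonal.
Hits: s ∈ {5} → 1.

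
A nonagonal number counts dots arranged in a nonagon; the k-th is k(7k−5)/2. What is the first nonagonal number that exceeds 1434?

Solve n(7n−5)/2 > 1434 for integer n.
The largest n with value ≤ 1434 is 20 (since 1350 ≤ 1434 < 1491), so the first above is n = 21, value 1491.

1491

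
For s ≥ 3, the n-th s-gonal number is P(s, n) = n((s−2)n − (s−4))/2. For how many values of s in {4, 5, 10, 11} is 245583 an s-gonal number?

s = 4: P(4, 495) = 245025 and P(4, 496) = 246016; 245583 is not s-gonal.
s = 5: P(5, 404) = 244622 and P(5, 405) = 245835; 245583 is not s-gonal.
s = 10: P(10, 248) = 245272 and P(10, 249) = 247257; 245583 is not s-gonal.
s = 11: P(11, 234) = 245583. ✓
Hits: s ∈ {11} → 1.

1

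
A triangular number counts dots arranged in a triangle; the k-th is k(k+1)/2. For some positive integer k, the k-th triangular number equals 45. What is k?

Set n(n+1)/2 = 45, giving n² + n − 90 = 0.
The discriminant is 1 + 8·45 = 361, and √361 = 19.
So n = (-1 + 19) / 2 = 18/2 = 9.
Check: 9·10/2 = 45. ✓

9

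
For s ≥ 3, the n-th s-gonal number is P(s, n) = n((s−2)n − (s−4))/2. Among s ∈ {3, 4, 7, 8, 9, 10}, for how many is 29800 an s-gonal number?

s = 3: P(3, 243) = 29646 and P(3, 244) = 29890; 29800 is not s-gonal.
s = 4: P(4, 172) = 29584 and P(4, 173) = 29929; 29800 is not s-gonal.
s = 7: P(7, 109) = 29539 and P(7, 110) = 30085; 29800 is not s-gonal.
s = 8: P(8, 100) = 29800. ✓
s = 9: P(9, 92) = 29394 and P(9, 93) = 30039; 29800 is not s-gonal.
s = 10: P(10, 86) = 29326 and P(10, 87) = 30015; 29800 is not s-gonal.
Hits: s ∈ {8} → 1.

1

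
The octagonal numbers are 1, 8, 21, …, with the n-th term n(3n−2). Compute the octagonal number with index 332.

330008

The 332nd octagonal number is n(3n−2) with n = 332.
332·(3·332 − 2) = 332·994 = 330008.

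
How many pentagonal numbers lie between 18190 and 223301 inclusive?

276

The n-th pentagonal number is n(3n−1)/2.
Smallest index with value ≥ 18190: n = 111 (giving 18426).
Largest index with value ≤ 223301: n = 386 (giving 223301).
Indices 111 through 386: 276 terms.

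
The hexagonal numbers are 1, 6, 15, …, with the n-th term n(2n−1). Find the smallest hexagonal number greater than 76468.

Solve n(2n−1) > 76468 for integer n.
The largest n with value ≤ 76468 is 195 (since 75855 ≤ 76468 < 76636), so the first above is n = 196, value 76636.

76636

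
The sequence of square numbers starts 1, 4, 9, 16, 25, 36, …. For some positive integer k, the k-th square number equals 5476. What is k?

74

We need n² = 5476, so n = √5476 = 74.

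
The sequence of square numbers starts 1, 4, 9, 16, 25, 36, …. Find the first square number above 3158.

Solve n² > 3158 for integer n.
The largest n with value ≤ 3158 is 56 (since 3136 ≤ 3158 < 3249), so the first above is n = 57, value 3249.

3249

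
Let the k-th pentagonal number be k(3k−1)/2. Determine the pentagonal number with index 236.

83426

The 236th pentagonal number is n(3n−1)/2 with n = 236.
236·(3·236 − 1)/2 = 236·707/2 = 83426.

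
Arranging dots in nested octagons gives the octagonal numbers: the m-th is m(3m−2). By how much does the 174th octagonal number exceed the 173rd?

Consecutive octagonal numbers differ by 6n − 5: here 6·174 − 5 = 1039.

1039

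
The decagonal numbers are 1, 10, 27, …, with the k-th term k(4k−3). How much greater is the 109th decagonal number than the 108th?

Consecutive decagonal numbers differ by 8n − 7: here 8·109 − 7 = 865.

865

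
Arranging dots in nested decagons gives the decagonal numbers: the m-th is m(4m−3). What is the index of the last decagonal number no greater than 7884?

44

Solve n(4n−3) ≤ 7884 for integer n.
n = 44 gives 7612 ≤ 7884, while n = 45 gives 7965 > 7884; so the answer is index 44.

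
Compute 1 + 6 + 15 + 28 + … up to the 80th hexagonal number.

344520

Σ i(2i−1) = 2Σi² − Σi over i = 1..80.
Σi = 3240 and Σi² = 173880.
2·173880 − 1·3240 = 344520.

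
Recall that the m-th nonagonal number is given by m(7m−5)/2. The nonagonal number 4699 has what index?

Set n(7n−5)/2 = 4699, giving 7n² − 5n − 9398 = 0.
So n = (5 + 513) / 14 = 518/14 = 37.

37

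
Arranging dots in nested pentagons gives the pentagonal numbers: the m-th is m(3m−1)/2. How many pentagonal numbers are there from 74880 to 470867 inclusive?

337

The n-th pentagonal number is n(3n−1)/2.
Smallest index with value ≥ 74880: n = 224 (giving 75152).
Largest index with value ≤ 470867: n = 560 (giving 470120).
Indices 224 through 560: 337 terms.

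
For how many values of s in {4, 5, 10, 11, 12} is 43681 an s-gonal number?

s = 4: P(4, 209) = 43681. ✓
s = 5: P(5, 170) = 43265 and P(5, 171) = 43776; 43681 is not s-gonal.
s = 10: P(10, 104) = 42952 and P(10, 105) = 43785; 43681 is not s-gonal.
s = 11: P(11, 98) = 42875 and P(11, 99) = 43758; 43681 is not s-gonal.
s = 12: P(12, 93) = 42873 and P(12, 94) = 43804; 43681 is not s-gonal.
Hits: s ∈ {4} → 1.

1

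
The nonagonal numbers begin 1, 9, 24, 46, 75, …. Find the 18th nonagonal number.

18·(7·18 − 5)/2 = 18·121/2 = 1089.

1089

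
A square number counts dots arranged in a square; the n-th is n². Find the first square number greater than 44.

49

Solve n² > 44 for integer n.
The largest n with value ≤ 44 is 6 (since 36 ≤ 44 < 49), so the first above is n = 7, value 49.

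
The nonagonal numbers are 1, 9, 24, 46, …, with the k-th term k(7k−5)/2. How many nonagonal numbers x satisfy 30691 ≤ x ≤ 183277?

136

The n-th nonagonal number is n(7n−5)/2.
Smallest index with value ≥ 30691: n = 94 (giving 30691).
Largest index with value ≤ 183277: n = 229 (giving 182971).
Indices 94 through 229: 136 terms.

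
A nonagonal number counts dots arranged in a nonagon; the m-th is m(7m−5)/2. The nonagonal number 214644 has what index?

Set n(7n−5)/2 = 214644, giving 7n² − 5n − 429288 = 0.
The discriminant is 25 + 56·214644 = 12020089, and √12020089 = 3467.
So n = (5 + 3467) / 14 = 3472/14 = 248.

248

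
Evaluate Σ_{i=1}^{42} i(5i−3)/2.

62608

Σ i(5i−3)/2 = (5Σi² − 3Σi) / 2 over i = 1..42.
Σi = 903 and Σi² = 25585.
(5·25585 − 3·903) / 2 = 125216/2 = 62608.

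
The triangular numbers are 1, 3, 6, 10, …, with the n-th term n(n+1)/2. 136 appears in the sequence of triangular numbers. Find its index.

Set n(n+1)/2 = 136, giving n² + n − 272 = 0.
So n = (-1 + 33) / 2 = 32/2 = 16.
Check: 16·17/2 = 136. ✓

16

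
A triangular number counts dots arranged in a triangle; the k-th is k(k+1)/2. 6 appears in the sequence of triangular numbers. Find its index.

Set n(n+1)/2 = 6, giving n² + n − 12 = 0.
So n = (-1 + 7) / 2 = 6/2 = 3.

3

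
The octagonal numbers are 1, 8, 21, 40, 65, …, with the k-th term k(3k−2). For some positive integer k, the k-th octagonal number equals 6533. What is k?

Set n(3n−2) = 6533, giving 3n² − 2n − 6533 = 0.
So n = (2 + 280) / 6 = 282/6 = 47.
Check: 47·(3·47 − 2) = 6533. ✓

47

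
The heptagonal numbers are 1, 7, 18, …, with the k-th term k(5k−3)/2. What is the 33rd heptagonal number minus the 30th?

468

33·(5·33 − 3)/2 = 2673 and 30·(5·30 − 3)/2 = 2205.
Difference: 2673 − 2205 = 468.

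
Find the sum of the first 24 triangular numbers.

Σ i(i+1)/2 = (Σi² + Σi) / 2 over i = 1..24.
Σi = 300 and Σi² = 4900.
(1·4900 + 1·300) / 2 = 5200/2 = 2600.

2600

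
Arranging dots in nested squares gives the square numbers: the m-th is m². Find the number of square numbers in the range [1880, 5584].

The n-th square number is n².
Smallest index with value ≥ 1880: n = 44 (giving 1936).
Largest index with value ≤ 5584: n = 74 (giving 5476).
Indices 44 through 74: 31 terms.

31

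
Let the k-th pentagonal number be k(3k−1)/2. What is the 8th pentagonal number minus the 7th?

Consecutive pentagonal numbers differ by 3n − 2: here 3·8 − 2 = 22.

22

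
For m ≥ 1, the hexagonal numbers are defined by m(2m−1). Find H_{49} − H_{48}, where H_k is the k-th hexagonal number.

193

Consecutive hexagonal numbers differ by 4n − 3: here 4·49 − 3 = 193.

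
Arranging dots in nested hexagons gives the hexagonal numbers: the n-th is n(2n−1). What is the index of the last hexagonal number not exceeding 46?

5

Solve n(2n−1) ≤ 46 for integer n.
n = 5 gives 45 ≤ 46, while n = 6 gives 66 > 46; so the answer is index 5.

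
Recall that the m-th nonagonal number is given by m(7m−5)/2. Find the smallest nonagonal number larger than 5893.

Solve n(7n−5)/2 > 5893 for integer n.
The largest n with value ≤ 5893 is 41 (since 5781 ≤ 5893 < 6069), so the first above is n = 42, value 6069.

6069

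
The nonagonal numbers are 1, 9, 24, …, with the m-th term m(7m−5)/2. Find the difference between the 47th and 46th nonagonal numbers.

Consecutive nonagonal numbers differ by 7n − 6: here 7·47 − 6 = 323.

323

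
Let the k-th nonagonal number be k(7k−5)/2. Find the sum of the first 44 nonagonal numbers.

100320

Σ i(7i−5)/2 = (7Σi² − 5Σi) / 2 over i = 1..44.
Σi = 990 and Σi² = 29370.
(7·29370 − 5·990) / 2 = 200640/2 = 100320.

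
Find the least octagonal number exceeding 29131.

Solve n(3n−2) > 29131 for integer n.
The largest n with value ≤ 29131 is 98 (since 28616 ≤ 29131 < 29205), so the first above is n = 99, value 29205.

29205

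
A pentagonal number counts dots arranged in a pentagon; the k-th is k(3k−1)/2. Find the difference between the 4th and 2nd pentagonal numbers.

17

4·(3·4 − 1)/2 = 22 and 2·(3·2 − 1)/2 = 5.
Difference: 22 − 5 = 17.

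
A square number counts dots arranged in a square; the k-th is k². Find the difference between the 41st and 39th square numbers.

160

41² = 1681 and 39² = 1521.
Difference: 1681 − 1521 = 160.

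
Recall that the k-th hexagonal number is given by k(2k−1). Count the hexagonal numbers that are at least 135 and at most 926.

13

The n-th hexagonal number is n(2n−1).
Smallest index with value ≥ 135: n = 9 (giving 153).
Largest index with value ≤ 926: n = 21 (giving 861).
Indices 9 through 21: 13 terms.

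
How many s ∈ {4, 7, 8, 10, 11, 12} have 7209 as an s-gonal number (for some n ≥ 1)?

1

s = 4: P(4, 84) = 7056 and P(4, 85) = 7225; 7209 is not s-gonal.
s = 7: P(7, 54) = 7209. ✓
s = 8: P(8, 49) = 7105 and P(8, 50) = 7400; 7209 is not s-gonal.
s = 10: P(10, 42) = 6930 and P(10, 43) = 7267; 7209 is not s-gonal.
s = 11: P(11, 40) = 7060 and P(11, 41) = 7421; 7209 is not s-gonal.
s = 12: P(12, 38) = 7068 and P(12, 39) = 7449; 7209 is not s-gonal.
Hits: s ∈ {7} → 1.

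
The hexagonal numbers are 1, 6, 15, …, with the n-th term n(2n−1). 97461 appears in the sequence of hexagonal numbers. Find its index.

Set n(2n−1) = 97461, giving 2n² − n − 97461 = 0.
The discriminant is 1 + 8·97461 = 779689, and √779689 = 883.
So n = (1 + 883) / 4 = 884/4 = 221.

221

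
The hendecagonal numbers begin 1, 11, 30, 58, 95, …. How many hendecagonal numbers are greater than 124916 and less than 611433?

The n-th hendecagonal number is n(9n−7)/2.
Smallest index with value > 124916: n = 168 (giving 126420).
Largest index with value < 611433: n = 368 (giving 608120).
Indices 168 through 368: 201 terms.

201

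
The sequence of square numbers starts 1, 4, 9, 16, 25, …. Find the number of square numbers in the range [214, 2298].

33

The n-th square number is n².
Smallest index with value ≥ 214: n = 15 (giving 225).
Largest index with value ≤ 2298: n = 47 (giving 2209).
Indices 15 through 47: 33 terms.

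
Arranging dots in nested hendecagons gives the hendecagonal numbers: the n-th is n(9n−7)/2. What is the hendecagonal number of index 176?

138776

The 176th hendecagonal number is n(9n−7)/2 with n = 176.
176·(9·176 − 7)/2 = 176·1577/2 = 138776.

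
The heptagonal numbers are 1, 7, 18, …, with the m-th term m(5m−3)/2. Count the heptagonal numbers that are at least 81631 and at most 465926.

The n-th heptagonal number is n(5n−3)/2.
Smallest index with value ≥ 81631: n = 181 (giving 81631).
Largest index with value ≤ 465926: n = 432 (giving 465912).
Indices 181 through 432: 252 terms.

252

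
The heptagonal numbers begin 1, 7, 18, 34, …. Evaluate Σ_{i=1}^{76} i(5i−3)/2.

Σ i(5i−3)/2 = (5Σi² − 3Σi) / 2 over i = 1..76.
Σi = 2926 and Σi² = 149226.
(5·149226 − 3·2926) / 2 = 737352/2 = 368676.

368676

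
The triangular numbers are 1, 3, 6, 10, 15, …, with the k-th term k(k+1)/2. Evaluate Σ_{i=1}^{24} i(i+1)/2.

Σ i(i+1)/2 = (Σi² + Σi) / 2 over i = 1..24.
Σi = 300 and Σi² = 4900.
(1·4900 + 1·300) / 2 = 5200/2 = 2600.

2600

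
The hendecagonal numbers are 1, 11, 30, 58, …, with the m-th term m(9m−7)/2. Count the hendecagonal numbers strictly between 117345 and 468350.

The n-th hendecagonal number is n(9n−7)/2.
Smallest index with value > 117345: n = 162 (giving 117531).
Largest index with value < 468350: n = 322 (giving 465451).
Indices 162 through 322: 161 terms.

161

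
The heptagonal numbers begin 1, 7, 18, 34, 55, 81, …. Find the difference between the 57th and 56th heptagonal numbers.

Consecutive heptagonal numbers differ by 5n − 4: here 5·57 − 4 = 281.

281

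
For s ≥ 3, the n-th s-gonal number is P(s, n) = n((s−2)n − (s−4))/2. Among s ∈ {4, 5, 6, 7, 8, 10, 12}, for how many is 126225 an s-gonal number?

1

s = 4: P(4, 355) = 126025 and P(4, 356) = 126736; 126225 is not s-gonal.
s = 5: P(5, 290) = 126005 and P(5, 291) = 126876; 126225 is not s-gonal.
s = 6: P(6, 251) = 125751 and P(6, 252) = 126756; 126225 is not s-gonal.
s = 7: P(7, 225) = 126225. ✓
s = 8: P(8, 205) = 125665 and P(8, 206) = 126896; 126225 is not s-gonal.
s = 10: P(10, 178) = 126202 and P(10, 179) = 127627; 126225 is not s-gonal.
s = 12: P(12, 159) = 125769 and P(12, 160) = 127360; 126225 is not s-gonal.
Hits: s ∈ {7} → 1.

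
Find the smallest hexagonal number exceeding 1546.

1653

Solve n(2n−1) > 1546 for integer n.
The largest n with value ≤ 1546 is 28 (since 1540 ≤ 1546 < 1653), so the first above is n = 29, value 1653.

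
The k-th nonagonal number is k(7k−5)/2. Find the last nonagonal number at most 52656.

Solve n(7n−5)/2 ≤ 52656 for integer n.
n = 123 gives 52644 ≤ 52656, while n = 124 gives 53506 > 52656; so the answer is 52644.

52644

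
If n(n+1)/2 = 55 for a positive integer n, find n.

Set n(n+1)/2 = 55, giving n² + n − 110 = 0.
So n = (-1 + 21) / 2 = 20/2 = 10.
Check: 10·11/2 = 55. ✓

10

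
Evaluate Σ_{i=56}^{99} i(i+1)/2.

137390

Σ i(i+1)/2 = (Σi² + Σi) / 2 over i = 56..99.
Σi = 4950 − 1540 = 3410 and Σi² = 328350 − 56980 = 271370.
(1·271370 + 1·3410) / 2 = 274780/2 = 137390.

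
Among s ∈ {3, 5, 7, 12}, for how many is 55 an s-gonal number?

s = 3: P(3, 10) = 55. ✓
s = 5: P(5, 6) = 51 and P(5, 7) = 70; 55 is not s-gonal.
s = 7: P(7, 5) = 55. ✓
s = 12: P(12, 3) = 33 and P(12, 4) = 64; 55 is not s-gonal.
Hits: s ∈ {3, 7} → 2.

2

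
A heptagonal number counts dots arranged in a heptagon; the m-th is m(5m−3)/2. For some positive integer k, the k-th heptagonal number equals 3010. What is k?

Set n(5n−3)/2 = 3010, giving 5n² − 3n − 6020 = 0.
The discriminant is 9 + 40·3010 = 120409, and √120409 = 347.
So n = (3 + 347) / 10 = 350/10 = 35.
Check: 35·(5·35 − 3)/2 = 3010. ✓

35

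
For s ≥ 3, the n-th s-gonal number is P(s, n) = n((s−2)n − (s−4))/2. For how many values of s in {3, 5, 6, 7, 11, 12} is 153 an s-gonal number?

2

s = 3: P(3, 17) = 153. ✓
s = 5: P(5, 10) = 145 and P(5, 11) = 176; 153 is not s-gonal.
s = 6: P(6, 9) = 153. ✓
s = 7: P(7, 8) = 148 and P(7, 9) = 189; 153 is not s-gonal.
s = 11: P(11, 6) = 141 and P(11, 7) = 196; 153 is not s-gonal.
s = 12: P(12, 5) = 105 and P(12, 6) = 156; 153 is not s-gonal.
Hits: s ∈ {3, 6} → 2.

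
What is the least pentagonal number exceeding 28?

35

Solve n(3n−1)/2 > 28 for integer n.
The largest n with value ≤ 28 is 4 (since 22 ≤ 28 < 35), so the first above is n = 5, value 35.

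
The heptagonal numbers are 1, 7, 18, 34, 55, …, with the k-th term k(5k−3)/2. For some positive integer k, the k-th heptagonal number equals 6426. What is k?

51

Set n(5n−3)/2 = 6426, giving 5n² − 3n − 12852 = 0.
The discriminant is 9 + 40·6426 = 257049, and √257049 = 507.
So n = (3 + 507) / 10 = 510/10 = 51.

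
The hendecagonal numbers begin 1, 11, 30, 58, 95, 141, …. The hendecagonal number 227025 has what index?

225

Set n(9n−7)/2 = 227025, giving 9n² − 7n − 454050 = 0.
The discriminant is 49 + 72·227025 = 16345849, and √16345849 = 4043.
So n = (7 + 4043) / 18 = 4050/18 = 225.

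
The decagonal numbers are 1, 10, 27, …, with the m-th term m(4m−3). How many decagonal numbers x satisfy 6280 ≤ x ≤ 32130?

51

The n-th decagonal number is n(4n−3).
Smallest index with value ≥ 6280: n = 40 (giving 6280).
Largest index with value ≤ 32130: n = 90 (giving 32130).
Indices 40 through 90: 51 terms.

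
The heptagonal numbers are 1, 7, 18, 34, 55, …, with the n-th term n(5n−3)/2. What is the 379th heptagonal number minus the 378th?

1891

Consecutive heptagonal numbers differ by 5n − 4: here 5·379 − 4 = 1891.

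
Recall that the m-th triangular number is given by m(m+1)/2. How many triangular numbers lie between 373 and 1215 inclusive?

22

The n-th triangular number is n(n+1)/2.
Smallest index with value ≥ 373: n = 27 (giving 378).
Largest index with value ≤ 1215: n = 48 (giving 1176).
Indices 27 through 48: 22 terms.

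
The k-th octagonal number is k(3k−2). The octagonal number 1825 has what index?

25

Set n(3n−2) = 1825, giving 3n² − 2n − 1825 = 0.
The discriminant is 4 + 12·1825 = 21904, and √21904 = 148.
So n = (2 + 148) / 6 = 150/6 = 25.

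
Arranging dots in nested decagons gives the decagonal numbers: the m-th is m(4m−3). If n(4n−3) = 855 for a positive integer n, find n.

Set n(4n−3) = 855, giving 4n² − 3n − 855 = 0.
The discriminant is 9 + 16·855 = 13689, and √13689 = 117.
So n = (3 + 117) / 8 = 120/8 = 15.

15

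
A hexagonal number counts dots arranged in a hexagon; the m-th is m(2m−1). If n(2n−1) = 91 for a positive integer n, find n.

7

Set n(2n−1) = 91, giving 2n² − n − 91 = 0.
So n = (1 + 27) / 4 = 28/4 = 7.
Check: 7·(2·7 − 1) = 91. ✓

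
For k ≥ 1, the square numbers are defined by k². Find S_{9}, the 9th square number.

81

The 9th square number is n² with n = 9.
9² = 81.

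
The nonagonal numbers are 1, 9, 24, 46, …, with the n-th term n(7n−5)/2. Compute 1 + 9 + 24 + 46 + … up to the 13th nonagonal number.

2639

Σ i(7i−5)/2 = (7Σi² − 5Σi) / 2 over i = 1..13.
Σi = 91 and Σi² = 819.
(7·819 − 5·91) / 2 = 5278/2 = 2639.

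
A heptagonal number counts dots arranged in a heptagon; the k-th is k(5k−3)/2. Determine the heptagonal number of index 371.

343546

The 371st heptagonal number is n(5n−3)/2 with n = 371.
371·(5·371 − 3)/2 = 371·1852/2 = 371·926 = 343546.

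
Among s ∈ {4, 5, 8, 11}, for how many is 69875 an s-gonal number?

1

s = 4: P(4, 264) = 69696 and P(4, 265) = 70225; 69875 is not s-gonal.
s = 5: P(5, 215) = 69230 and P(5, 216) = 69876; 69875 is not s-gonal.
s = 8: P(8, 152) = 69008 and P(8, 153) = 69921; 69875 is not s-gonal.
s = 11: P(11, 125) = 69875. ✓
Hits: s ∈ {11} → 1.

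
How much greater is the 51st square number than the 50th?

101

n² − (n−1)² = 2n − 1, so 51² − 50² = 2·51 − 1 = 101.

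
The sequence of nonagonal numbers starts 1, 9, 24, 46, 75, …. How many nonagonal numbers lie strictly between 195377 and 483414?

135

The n-th nonagonal number is n(7n−5)/2.
Smallest index with value > 195377: n = 237 (giving 195999).
Largest index with value < 483414: n = 371 (giving 480816).
Indices 237 through 371: 135 terms.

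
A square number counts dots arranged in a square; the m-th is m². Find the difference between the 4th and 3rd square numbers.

n² − (n−1)² = 2n − 1, so 4² − 3² = 2·4 − 1 = 7.

7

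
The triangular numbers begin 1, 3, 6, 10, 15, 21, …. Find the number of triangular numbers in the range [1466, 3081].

The n-th triangular number is n(n+1)/2.
Smallest index with value ≥ 1466: n = 54 (giving 1485).
Largest index with value ≤ 3081: n = 78 (giving 3081).
Indices 54 through 78: 25 terms.

25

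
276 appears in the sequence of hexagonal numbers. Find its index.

12

Set n(2n−1) = 276, giving 2n² − n − 276 = 0.
So n = (1 + 47) / 4 = 48/4 = 12.
Check: 12·(2·12 − 1) = 276. ✓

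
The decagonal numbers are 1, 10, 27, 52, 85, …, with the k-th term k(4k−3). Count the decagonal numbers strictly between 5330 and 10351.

15

The n-th decagonal number is n(4n−3).
Smallest index with value > 5330: n = 37 (giving 5365).
Largest index with value < 10351: n = 51 (giving 10251).
Indices 37 through 51: 15 terms.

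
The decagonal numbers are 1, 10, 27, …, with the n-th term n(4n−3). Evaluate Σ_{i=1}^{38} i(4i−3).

73853

Σ i(4i−3) = 4Σi² − 3Σi over i = 1..38.
Σi = 741 and Σi² = 19019.
4·19019 − 3·741 = 73853.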